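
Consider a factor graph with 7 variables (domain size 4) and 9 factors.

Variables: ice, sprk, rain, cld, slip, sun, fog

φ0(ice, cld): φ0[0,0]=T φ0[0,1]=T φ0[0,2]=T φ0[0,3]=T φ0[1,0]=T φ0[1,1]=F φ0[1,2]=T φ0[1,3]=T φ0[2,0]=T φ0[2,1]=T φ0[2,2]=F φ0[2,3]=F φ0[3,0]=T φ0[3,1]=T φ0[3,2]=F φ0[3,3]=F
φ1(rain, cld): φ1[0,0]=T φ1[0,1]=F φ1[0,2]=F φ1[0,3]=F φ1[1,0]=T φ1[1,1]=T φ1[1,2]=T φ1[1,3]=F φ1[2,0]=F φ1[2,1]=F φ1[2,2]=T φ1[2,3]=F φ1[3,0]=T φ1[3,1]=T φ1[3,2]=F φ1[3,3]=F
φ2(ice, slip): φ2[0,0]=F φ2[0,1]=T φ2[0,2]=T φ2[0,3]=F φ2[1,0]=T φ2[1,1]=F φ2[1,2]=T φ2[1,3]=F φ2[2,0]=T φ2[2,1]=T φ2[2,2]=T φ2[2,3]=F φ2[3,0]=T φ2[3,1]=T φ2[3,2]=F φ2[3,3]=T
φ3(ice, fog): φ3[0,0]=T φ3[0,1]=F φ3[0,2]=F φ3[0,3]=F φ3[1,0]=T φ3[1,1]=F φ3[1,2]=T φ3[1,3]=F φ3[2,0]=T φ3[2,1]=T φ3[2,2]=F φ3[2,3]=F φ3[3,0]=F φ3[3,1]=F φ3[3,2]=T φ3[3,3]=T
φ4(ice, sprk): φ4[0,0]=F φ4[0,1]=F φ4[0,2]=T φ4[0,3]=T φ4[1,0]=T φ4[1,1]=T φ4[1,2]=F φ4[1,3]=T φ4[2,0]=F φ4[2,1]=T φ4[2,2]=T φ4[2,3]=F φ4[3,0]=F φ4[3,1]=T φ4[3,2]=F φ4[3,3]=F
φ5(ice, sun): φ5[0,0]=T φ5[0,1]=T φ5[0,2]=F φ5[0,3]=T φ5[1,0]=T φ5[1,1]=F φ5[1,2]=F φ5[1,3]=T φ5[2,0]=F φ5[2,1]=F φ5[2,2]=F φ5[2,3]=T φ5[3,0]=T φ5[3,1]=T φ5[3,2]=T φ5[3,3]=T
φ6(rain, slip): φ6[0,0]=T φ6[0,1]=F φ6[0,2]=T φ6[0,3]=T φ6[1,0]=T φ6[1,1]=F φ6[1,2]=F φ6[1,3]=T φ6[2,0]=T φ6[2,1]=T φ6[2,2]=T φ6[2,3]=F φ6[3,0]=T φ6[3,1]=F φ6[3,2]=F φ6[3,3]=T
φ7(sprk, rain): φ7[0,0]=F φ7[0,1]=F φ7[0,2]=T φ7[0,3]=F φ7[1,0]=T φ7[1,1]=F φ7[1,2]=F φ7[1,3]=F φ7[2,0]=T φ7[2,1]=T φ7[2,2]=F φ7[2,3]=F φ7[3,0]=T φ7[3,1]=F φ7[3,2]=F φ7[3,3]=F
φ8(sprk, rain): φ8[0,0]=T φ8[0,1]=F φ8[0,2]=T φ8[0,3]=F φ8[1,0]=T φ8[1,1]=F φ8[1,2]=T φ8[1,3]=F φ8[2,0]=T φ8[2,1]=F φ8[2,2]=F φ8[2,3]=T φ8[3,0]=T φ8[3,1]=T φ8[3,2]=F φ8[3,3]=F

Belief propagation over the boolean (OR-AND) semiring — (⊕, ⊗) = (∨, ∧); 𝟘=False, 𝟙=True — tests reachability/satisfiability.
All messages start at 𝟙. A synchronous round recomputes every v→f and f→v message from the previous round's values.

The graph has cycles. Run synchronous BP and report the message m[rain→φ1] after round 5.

message @ round 5 = [T, T, T, F]

init: all messages = 𝟙 over 4 values
r1 m[φ0→ice] = [T, T, T, T]
r1 m[φ0→cld] = [T, T, T, T]
r1 m[φ1→rain] = [T, T, T, T]
r1 m[φ1→cld] = [T, T, T, F]
r1 m[φ2→ice] = [T, T, T, T]
r1 m[φ2→slip] = [T, T, T, T]
r1 m[φ3→ice] = [T, T, T, T]
r1 m[φ3→fog] = [T, T, T, T]
r1 m[φ4→ice] = [T, T, T, T]
r1 m[φ4→sprk] = [T, T, T, T]
r1 m[φ5→ice] = [T, T, T, T]
r1 m[φ5→sun] = [T, T, T, T]
r1 m[φ6→rain] = [T, T, T, T]
r1 m[φ6→slip] = [T, T, T, T]
r1 m[φ7→sprk] = [T, T, T, T]
r1 m[φ7→rain] = [T, T, T, F]
r1 m[φ8→sprk] = [T, T, T, T]
r1 m[φ8→rain] = [T, T, T, T]
r1 m[ice→φ0] = [T, T, T, T]
r1 m[ice→φ2] = [T, T, T, T]
r1 m[ice→φ3] = [T, T, T, T]
r1 m[ice→φ4] = [T, T, T, T]
r1 m[ice→φ5] = [T, T, T, T]
r1 m[sprk→φ4] = [T, T, T, T]
r1 m[sprk→φ7] = [T, T, T, T]
r1 m[sprk→φ8] = [T, T, T, T]
r1 m[rain→φ1] = [T, T, T, T]
r1 m[rain→φ6] = [T, T, T, T]
r1 m[rain→φ7] = [T, T, T, T]
r1 m[rain→φ8] = [T, T, T, T]
r1 m[cld→φ0] = [T, T, T, T]
r1 m[cld→φ1] = [T, T, T, T]
r1 m[slip→φ2] = [T, T, T, T]
r1 m[slip→φ6] = [T, T, T, T]
r1 m[sun→φ5] = [T, T, T, T]
r1 m[fog→φ3] = [T, T, T, T]
r2 m[φ0→ice] = [T, T, T, T]
r2 m[φ0→cld] = [T, T, T, T]
r2 m[φ1→rain] = [T, T, T, T]
r2 m[φ1→cld] = [T, T, T, F]
r2 m[φ2→ice] = [T, T, T, T]
r2 m[φ2→slip] = [T, T, T, T]
r2 m[φ3→ice] = [T, T, T, T]
r2 m[φ3→fog] = [T, T, T, T]
r2 m[φ4→ice] = [T, T, T, T]
r2 m[φ4→sprk] = [T, T, T, T]
r2 m[φ5→ice] = [T, T, T, T]
r2 m[φ5→sun] = [T, T, T, T]
r2 m[φ6→rain] = [T, T, T, T]
r2 m[φ6→slip] = [T, T, T, T]
r2 m[φ7→sprk] = [T, T, T, T]
r2 m[φ7→rain] = [T, T, T, F]
r2 m[φ8→sprk] = [T, T, T, T]
r2 m[φ8→rain] = [T, T, T, T]
r2 m[ice→φ0] = [T, T, T, T]
r2 m[ice→φ2] = [T, T, T, T]
r2 m[ice→φ3] = [T, T, T, T]
r2 m[ice→φ4] = [T, T, T, T]
r2 m[ice→φ5] = [T, T, T, T]
r2 m[sprk→φ4] = [T, T, T, T]
r2 m[sprk→φ7] = [T, T, T, T]
r2 m[sprk→φ8] = [T, T, T, T]
r2 m[rain→φ1] = [T, T, T, F]
r2 m[rain→φ6] = [T, T, T, F]
r2 m[rain→φ7] = [T, T, T, T]
r2 m[rain→φ8] = [T, T, T, F]
r2 m[cld→φ0] = [T, T, T, F]
r2 m[cld→φ1] = [T, T, T, T]
r2 m[slip→φ2] = [T, T, T, T]
r2 m[slip→φ6] = [T, T, T, T]
r2 m[sun→φ5] = [T, T, T, T]
r2 m[fog→φ3] = [T, T, T, T]
r3 m[φ0→ice] = [T, T, T, T]
r3 m[φ0→cld] = [T, T, T, T]
r3 m[φ1→rain] = [T, T, T, T]
r3 m[φ1→cld] = [T, T, T, F]
r3 m[φ2→ice] = [T, T, T, T]
r3 m[φ2→slip] = [T, T, T, T]
r3 m[φ3→ice] = [T, T, T, T]
r3 m[φ3→fog] = [T, T, T, T]
r3 m[φ4→ice] = [T, T, T, T]
r3 m[φ4→sprk] = [T, T, T, T]
r3 m[φ5→ice] = [T, T, T, T]
r3 m[φ5→sun] = [T, T, T, T]
r3 m[φ6→rain] = [T, T, T, T]
r3 m[φ6→slip] = [T, T, T, T]
r3 m[φ7→sprk] = [T, T, T, T]
r3 m[φ7→rain] = [T, T, T, F]
r3 m[φ8→sprk] = [T, T, T, T]
r3 m[φ8→rain] = [T, T, T, T]
r3 m[ice→φ0] = [T, T, T, T]
r3 m[ice→φ2] = [T, T, T, T]
r3 m[ice→φ3] = [T, T, T, T]
r3 m[ice→φ4] = [T, T, T, T]
r3 m[ice→φ5] = [T, T, T, T]
r3 m[sprk→φ4] = [T, T, T, T]
r3 m[sprk→φ7] = [T, T, T, T]
r3 m[sprk→φ8] = [T, T, T, T]
r3 m[rain→φ1] = [T, T, T, F]
r3 m[rain→φ6] = [T, T, T, F]
r3 m[rain→φ7] = [T, T, T, T]
r3 m[rain→φ8] = [T, T, T, F]
r3 m[cld→φ0] = [T, T, T, F]
r3 m[cld→φ1] = [T, T, T, T]
r3 m[slip→φ2] = [T, T, T, T]
r3 m[slip→φ6] = [T, T, T, T]
r3 m[sun→φ5] = [T, T, T, T]
r3 m[fog→φ3] = [T, T, T, T]
r4 m[φ0→ice] = [T, T, T, T]
r4 m[φ0→cld] = [T, T, T, T]
r4 m[φ1→rain] = [T, T, T, T]
r4 m[φ1→cld] = [T, T, T, F]
r4 m[φ2→ice] = [T, T, T, T]
r4 m[φ2→slip] = [T, T, T, T]
r4 m[φ3→ice] = [T, T, T, T]
r4 m[φ3→fog] = [T, T, T, T]
r4 m[φ4→ice] = [T, T, T, T]
r4 m[φ4→sprk] = [T, T, T, T]
r4 m[φ5→ice] = [T, T, T, T]
r4 m[φ5→sun] = [T, T, T, T]
r4 m[φ6→rain] = [T, T, T, T]
r4 m[φ6→slip] = [T, T, T, T]
r4 m[φ7→sprk] = [T, T, T, T]
r4 m[φ7→rain] = [T, T, T, F]
r4 m[φ8→sprk] = [T, T, T, T]
r4 m[φ8→rain] = [T, T, T, T]
r4 m[ice→φ0] = [T, T, T, T]
r4 m[ice→φ2] = [T, T, T, T]
r4 m[ice→φ3] = [T, T, T, T]
r4 m[ice→φ4] = [T, T, T, T]
r4 m[ice→φ5] = [T, T, T, T]
r4 m[sprk→φ4] = [T, T, T, T]
r4 m[sprk→φ7] = [T, T, T, T]
r4 m[sprk→φ8] = [T, T, T, T]
r4 m[rain→φ1] = [T, T, T, F]
r4 m[rain→φ6] = [T, T, T, F]
r4 m[rain→φ7] = [T, T, T, T]
r4 m[rain→φ8] = [T, T, T, F]
r4 m[cld→φ0] = [T, T, T, F]
r4 m[cld→φ1] = [T, T, T, T]
r4 m[slip→φ2] = [T, T, T, T]
r4 m[slip→φ6] = [T, T, T, T]
r4 m[sun→φ5] = [T, T, T, T]
r4 m[fog→φ3] = [T, T, T, T]
r5 m[φ0→ice] = [T, T, T, T]
r5 m[φ0→cld] = [T, T, T, T]
r5 m[φ1→rain] = [T, T, T, T]
r5 m[φ1→cld] = [T, T, T, F]
r5 m[φ2→ice] = [T, T, T, T]
r5 m[φ2→slip] = [T, T, T, T]
r5 m[φ3→ice] = [T, T, T, T]
r5 m[φ3→fog] = [T, T, T, T]
r5 m[φ4→ice] = [T, T, T, T]
r5 m[φ4→sprk] = [T, T, T, T]
r5 m[φ5→ice] = [T, T, T, T]
r5 m[φ5→sun] = [T, T, T, T]
r5 m[φ6→rain] = [T, T, T, T]
r5 m[φ6→slip] = [T, T, T, T]
r5 m[φ7→sprk] = [T, T, T, T]
r5 m[φ7→rain] = [T, T, T, F]
r5 m[φ8→sprk] = [T, T, T, T]
r5 m[φ8→rain] = [T, T, T, T]
r5 m[ice→φ0] = [T, T, T, T]
r5 m[ice→φ2] = [T, T, T, T]
r5 m[ice→φ3] = [T, T, T, T]
r5 m[ice→φ4] = [T, T, T, T]
r5 m[ice→φ5] = [T, T, T, T]
r5 m[sprk→φ4] = [T, T, T, T]
r5 m[sprk→φ7] = [T, T, T, T]
r5 m[sprk→φ8] = [T, T, T, T]
r5 m[rain→φ1] = [T, T, T, F]
r5 m[rain→φ6] = [T, T, T, F]
r5 m[rain→φ7] = [T, T, T, T]
r5 m[rain→φ8] = [T, T, T, F]
r5 m[cld→φ0] = [T, T, T, F]
r5 m[cld→φ1] = [T, T, T, T]
r5 m[slip→φ2] = [T, T, T, T]
r5 m[slip→φ6] = [T, T, T, T]
r5 m[sun→φ5] = [T, T, T, T]
r5 m[fog→φ3] = [T, T, T, T]
fixed point reached at round 3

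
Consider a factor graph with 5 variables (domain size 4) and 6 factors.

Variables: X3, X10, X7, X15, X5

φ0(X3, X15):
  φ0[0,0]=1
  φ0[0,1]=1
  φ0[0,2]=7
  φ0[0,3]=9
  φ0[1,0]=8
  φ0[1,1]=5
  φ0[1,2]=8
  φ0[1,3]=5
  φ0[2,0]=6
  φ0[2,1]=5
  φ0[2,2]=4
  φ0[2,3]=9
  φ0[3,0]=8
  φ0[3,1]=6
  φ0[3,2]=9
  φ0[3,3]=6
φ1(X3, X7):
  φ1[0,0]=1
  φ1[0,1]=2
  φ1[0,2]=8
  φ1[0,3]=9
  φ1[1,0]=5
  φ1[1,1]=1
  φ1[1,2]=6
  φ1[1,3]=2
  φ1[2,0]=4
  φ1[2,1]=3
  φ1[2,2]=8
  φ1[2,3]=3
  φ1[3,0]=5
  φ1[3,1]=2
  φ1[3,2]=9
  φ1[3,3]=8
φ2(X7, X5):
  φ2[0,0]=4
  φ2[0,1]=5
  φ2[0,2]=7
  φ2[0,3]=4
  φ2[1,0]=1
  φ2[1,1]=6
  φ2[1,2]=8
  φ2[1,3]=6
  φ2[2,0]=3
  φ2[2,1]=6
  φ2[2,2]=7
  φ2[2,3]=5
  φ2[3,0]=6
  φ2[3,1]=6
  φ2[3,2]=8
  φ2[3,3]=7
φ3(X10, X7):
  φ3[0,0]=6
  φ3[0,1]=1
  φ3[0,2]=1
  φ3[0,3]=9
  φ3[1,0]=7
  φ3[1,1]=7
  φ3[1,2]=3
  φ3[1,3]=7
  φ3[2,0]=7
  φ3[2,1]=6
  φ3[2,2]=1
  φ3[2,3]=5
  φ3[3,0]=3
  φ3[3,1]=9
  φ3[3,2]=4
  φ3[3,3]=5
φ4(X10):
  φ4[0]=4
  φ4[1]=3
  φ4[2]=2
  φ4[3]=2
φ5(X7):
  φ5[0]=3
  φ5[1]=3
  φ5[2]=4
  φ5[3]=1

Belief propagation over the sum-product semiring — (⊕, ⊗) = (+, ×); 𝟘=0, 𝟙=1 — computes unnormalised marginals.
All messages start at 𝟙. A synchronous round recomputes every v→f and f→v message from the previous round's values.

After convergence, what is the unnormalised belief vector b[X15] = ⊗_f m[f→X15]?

init: all messages = 𝟙 over 4 values
r1 m[φ0→X3] = [18, 26, 24, 29]
r1 m[φ0→X15] = [23, 17, 28, 29]
r1 m[φ1→X3] = [20, 14, 18, 24]
r1 m[φ1→X7] = [15, 8, 31, 22]
r1 m[φ2→X7] = [20, 21, 21, 27]
r1 m[φ2→X5] = [14, 23, 30, 22]
r1 m[φ3→X10] = [17, 24, 19, 21]
r1 m[φ3→X7] = [23, 23, 9, 26]
r1 m[φ4→X10] = [4, 3, 2, 2]
r1 m[φ5→X7] = [3, 3, 4, 1]
r1 m[X3→φ0] = [1, 1, 1, 1]
r1 m[X3→φ1] = [1, 1, 1, 1]
r1 m[X10→φ3] = [1, 1, 1, 1]
r1 m[X10→φ4] = [1, 1, 1, 1]
r1 m[X7→φ1] = [1, 1, 1, 1]
r1 m[X7→φ2] = [1, 1, 1, 1]
r1 m[X7→φ3] = [1, 1, 1, 1]
r1 m[X7→φ5] = [1, 1, 1, 1]
r1 m[X15→φ0] = [1, 1, 1, 1]
r1 m[X5→φ2] = [1, 1, 1, 1]
r2 m[φ0→X3] = [18, 26, 24, 29]
r2 m[φ0→X15] = [23, 17, 28, 29]
r2 m[φ1→X3] = [20, 14, 18, 24]
r2 m[φ1→X7] = [15, 8, 31, 22]
r2 m[φ2→X7] = [20, 21, 21, 27]
r2 m[φ2→X5] = [14, 23, 30, 22]
r2 m[φ3→X10] = [17, 24, 19, 21]
r2 m[φ3→X7] = [23, 23, 9, 26]
r2 m[φ4→X10] = [4, 3, 2, 2]
r2 m[φ5→X7] = [3, 3, 4, 1]
r2 m[X3→φ0] = [20, 14, 18, 24]
r2 m[X3→φ1] = [18, 26, 24, 29]
r2 m[X10→φ3] = [4, 3, 2, 2]
r2 m[X10→φ4] = [17, 24, 19, 21]
r2 m[X7→φ1] = [1380, 1449, 756, 702]
r2 m[X7→φ2] = [1035, 552, 1116, 572]
r2 m[X7→φ3] = [900, 504, 2604, 594]
r2 m[X7→φ5] = [6900, 3864, 5859, 15444]
r2 m[X15→φ0] = [1, 1, 1, 1]
r2 m[X5→φ2] = [1, 1, 1, 1]
r3 m[φ0→X3] = [18, 26, 24, 29]
r3 m[φ0→X15] = [432, 324, 540, 556]
r3 m[φ1→X3] = [16644, 14289, 18021, 22218]
r3 m[φ1→X7] = [389, 192, 753, 518]
r3 m[φ2→X7] = [20, 21, 21, 27]
r3 m[φ2→X5] = [11472, 18615, 24049, 17036]
r3 m[φ3→X10] = [13854, 21798, 14898, 20622]
r3 m[φ3→X7] = [65, 55, 23, 77]
r3 m[φ4→X10] = [4, 3, 2, 2]
r3 m[φ5→X7] = [3, 3, 4, 1]
r3 m[X3→φ0] = [20, 14, 18, 24]
r3 m[X3→φ1] = [18, 26, 24, 29]
r3 m[X10→φ3] = [4, 3, 2, 2]
r3 m[X10→φ4] = [17, 24, 19, 21]
r3 m[X7→φ1] = [1380, 1449, 756, 702]
r3 m[X7→φ2] = [1035, 552, 1116, 572]
r3 m[X7→φ3] = [900, 504, 2604, 594]
r3 m[X7→φ5] = [6900, 3864, 5859, 15444]
r3 m[X15→φ0] = [1, 1, 1, 1]
r3 m[X5→φ2] = [1, 1, 1, 1]
r4 m[φ0→X3] = [18, 26, 24, 29]
r4 m[φ0→X15] = [432, 324, 540, 556]
r4 m[φ1→X3] = [16644, 14289, 18021, 22218]
r4 m[φ1→X7] = [389, 192, 753, 518]
r4 m[φ2→X7] = [20, 21, 21, 27]
r4 m[φ2→X5] = [11472, 18615, 24049, 17036]
r4 m[φ3→X10] = [13854, 21798, 14898, 20622]
r4 m[φ3→X7] = [65, 55, 23, 77]
r4 m[φ4→X10] = [4, 3, 2, 2]
r4 m[φ5→X7] = [3, 3, 4, 1]
r4 m[X3→φ0] = [16644, 14289, 18021, 22218]
r4 m[X3→φ1] = [18, 26, 24, 29]
r4 m[X10→φ3] = [4, 3, 2, 2]
r4 m[X10→φ4] = [13854, 21798, 14898, 20622]
r4 m[X7→φ1] = [3900, 3465, 1932, 2079]
r4 m[X7→φ2] = [75855, 31680, 69276, 39886]
r4 m[X7→φ3] = [23340, 12096, 63252, 13986]
r4 m[X7→φ5] = [505700, 221760, 363699, 1076922]
r4 m[X15→φ0] = [1, 1, 1, 1]
r4 m[X5→φ2] = [1, 1, 1, 1]
r5 m[φ0→X3] = [18, 26, 24, 29]
r5 m[φ0→X15] = [416826, 311502, 502866, 516738]
r5 m[φ1→X3] = [44997, 38715, 47688, 60450]
r5 m[φ1→X7] = [389, 192, 753, 518]
r5 m[φ2→X7] = [20, 21, 21, 27]
r5 m[φ2→X5] = [782244, 1224327, 1588445, 1119082]
r5 m[φ3→X10] = [341262, 535710, 369138, 501822]
r5 m[φ3→X7] = [65, 55, 23, 77]
r5 m[φ4→X10] = [4, 3, 2, 2]
r5 m[φ5→X7] = [3, 3, 4, 1]
r5 m[X3→φ0] = [16644, 14289, 18021, 22218]
r5 m[X3→φ1] = [18, 26, 24, 29]
r5 m[X10→φ3] = [4, 3, 2, 2]
r5 m[X10→φ4] = [13854, 21798, 14898, 20622]
r5 m[X7→φ1] = [3900, 3465, 1932, 2079]
r5 m[X7→φ2] = [75855, 31680, 69276, 39886]
r5 m[X7→φ3] = [23340, 12096, 63252, 13986]
r5 m[X7→φ5] = [505700, 221760, 363699, 1076922]
r5 m[X15→φ0] = [1, 1, 1, 1]
r5 m[X5→φ2] = [1, 1, 1, 1]
r6 m[φ0→X3] = [18, 26, 24, 29]
r6 m[φ0→X15] = [416826, 311502, 502866, 516738]
r6 m[φ1→X3] = [44997, 38715, 47688, 60450]
r6 m[φ1→X7] = [389, 192, 753, 518]
r6 m[φ2→X7] = [20, 21, 21, 27]
r6 m[φ2→X5] = [782244, 1224327, 1588445, 1119082]
r6 m[φ3→X10] = [341262, 535710, 369138, 501822]
r6 m[φ3→X7] = [65, 55, 23, 77]
r6 m[φ4→X10] = [4, 3, 2, 2]
r6 m[φ5→X7] = [3, 3, 4, 1]
r6 m[X3→φ0] = [44997, 38715, 47688, 60450]
r6 m[X3→φ1] = [18, 26, 24, 29]
r6 m[X10→φ3] = [4, 3, 2, 2]
r6 m[X10→φ4] = [341262, 535710, 369138, 501822]
r6 m[X7→φ1] = [3900, 3465, 1932, 2079]
r6 m[X7→φ2] = [75855, 31680, 69276, 39886]
r6 m[X7→φ3] = [23340, 12096, 63252, 13986]
r6 m[X7→φ5] = [505700, 221760, 363699, 1076922]
r6 m[X15→φ0] = [1, 1, 1, 1]
r6 m[X5→φ2] = [1, 1, 1, 1]
r7 m[φ0→X3] = [18, 26, 24, 29]
r7 m[φ0→X15] = [1124445, 839712, 1359501, 1390440]
r7 m[φ1→X3] = [44997, 38715, 47688, 60450]
r7 m[φ1→X7] = [389, 192, 753, 518]
r7 m[φ2→X7] = [20, 21, 21, 27]
r7 m[φ2→X5] = [782244, 1224327, 1588445, 1119082]
r7 m[φ3→X10] = [341262, 535710, 369138, 501822]
r7 m[φ3→X7] = [65, 55, 23, 77]
r7 m[φ4→X10] = [4, 3, 2, 2]
r7 m[φ5→X7] = [3, 3, 4, 1]
r7 m[X3→φ0] = [44997, 38715, 47688, 60450]
r7 m[X3→φ1] = [18, 26, 24, 29]
r7 m[X10→φ3] = [4, 3, 2, 2]
r7 m[X10→φ4] = [341262, 535710, 369138, 501822]
r7 m[X7→φ1] = [3900, 3465, 1932, 2079]
r7 m[X7→φ2] = [75855, 31680, 69276, 39886]
r7 m[X7→φ3] = [23340, 12096, 63252, 13986]
r7 m[X7→φ5] = [505700, 221760, 363699, 1076922]
r7 m[X15→φ0] = [1, 1, 1, 1]
r7 m[X5→φ2] = [1, 1, 1, 1]
r8 m[φ0→X3] = [18, 26, 24, 29]
r8 m[φ0→X15] = [1124445, 839712, 1359501, 1390440]
r8 m[φ1→X3] = [44997, 38715, 47688, 60450]
r8 m[φ1→X7] = [389, 192, 753, 518]
r8 m[φ2→X7] = [20, 21, 21, 27]
r8 m[φ2→X5] = [782244, 1224327, 1588445, 1119082]
r8 m[φ3→X10] = [341262, 535710, 369138, 501822]
r8 m[φ3→X7] = [65, 55, 23, 77]
r8 m[φ4→X10] = [4, 3, 2, 2]
r8 m[φ5→X7] = [3, 3, 4, 1]
r8 m[X3→φ0] = [44997, 38715, 47688, 60450]
r8 m[X3→φ1] = [18, 26, 24, 29]
r8 m[X10→φ3] = [4, 3, 2, 2]
r8 m[X10→φ4] = [341262, 535710, 369138, 501822]
r8 m[X7→φ1] = [3900, 3465, 1932, 2079]
r8 m[X7→φ2] = [75855, 31680, 69276, 39886]
r8 m[X7→φ3] = [23340, 12096, 63252, 13986]
r8 m[X7→φ5] = [505700, 221760, 363699, 1076922]
r8 m[X15→φ0] = [1, 1, 1, 1]
r8 m[X5→φ2] = [1, 1, 1, 1]
fixed point reached at round 8
b[X15] = ⊗ incoming = [1124445, 839712, 1359501, 1390440]

b[X15] = [1124445, 839712, 1359501, 1390440]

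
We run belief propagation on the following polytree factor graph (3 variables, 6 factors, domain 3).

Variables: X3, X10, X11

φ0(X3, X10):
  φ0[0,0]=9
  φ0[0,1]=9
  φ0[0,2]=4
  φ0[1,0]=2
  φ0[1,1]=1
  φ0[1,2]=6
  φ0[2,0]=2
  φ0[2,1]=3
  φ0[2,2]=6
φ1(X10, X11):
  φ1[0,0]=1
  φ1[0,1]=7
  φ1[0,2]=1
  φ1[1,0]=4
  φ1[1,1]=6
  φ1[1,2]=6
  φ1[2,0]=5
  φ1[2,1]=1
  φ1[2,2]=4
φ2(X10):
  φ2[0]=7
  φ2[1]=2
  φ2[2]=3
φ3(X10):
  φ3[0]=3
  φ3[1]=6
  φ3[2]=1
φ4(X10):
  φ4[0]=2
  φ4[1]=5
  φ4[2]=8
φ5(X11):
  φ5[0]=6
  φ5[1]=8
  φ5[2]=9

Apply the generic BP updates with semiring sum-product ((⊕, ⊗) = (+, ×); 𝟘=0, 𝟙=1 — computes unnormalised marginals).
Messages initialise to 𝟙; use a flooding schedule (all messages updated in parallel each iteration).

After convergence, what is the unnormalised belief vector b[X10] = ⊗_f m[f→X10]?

b[X10] = [38766, 98280, 28416]

init: all messages = 𝟙 over 3 values
r1 m[φ0→X3] = [22, 9, 11]
r1 m[φ0→X10] = [13, 13, 16]
r1 m[φ1→X10] = [9, 16, 10]
r1 m[φ1→X11] = [10, 14, 11]
r1 m[φ2→X10] = [7, 2, 3]
r1 m[φ3→X10] = [3, 6, 1]
r1 m[φ4→X10] = [2, 5, 8]
r1 m[φ5→X11] = [6, 8, 9]
r1 m[X3→φ0] = [1, 1, 1]
r1 m[X10→φ0] = [1, 1, 1]
r1 m[X10→φ1] = [1, 1, 1]
r1 m[X10→φ2] = [1, 1, 1]
r1 m[X10→φ3] = [1, 1, 1]
r1 m[X10→φ4] = [1, 1, 1]
r1 m[X11→φ1] = [1, 1, 1]
r1 m[X11→φ5] = [1, 1, 1]
r2 m[φ0→X3] = [22, 9, 11]
r2 m[φ0→X10] = [13, 13, 16]
r2 m[φ1→X10] = [9, 16, 10]
r2 m[φ1→X11] = [10, 14, 11]
r2 m[φ2→X10] = [7, 2, 3]
r2 m[φ3→X10] = [3, 6, 1]
r2 m[φ4→X10] = [2, 5, 8]
r2 m[φ5→X11] = [6, 8, 9]
r2 m[X3→φ0] = [1, 1, 1]
r2 m[X10→φ0] = [378, 960, 240]
r2 m[X10→φ1] = [546, 780, 384]
r2 m[X10→φ2] = [702, 6240, 1280]
r2 m[X10→φ3] = [1638, 2080, 3840]
r2 m[X10→φ4] = [2457, 2496, 480]
r2 m[X11→φ1] = [6, 8, 9]
r2 m[X11→φ5] = [10, 14, 11]
r3 m[φ0→X3] = [13002, 3156, 5076]
r3 m[φ0→X10] = [13, 13, 16]
r3 m[φ1→X10] = [71, 126, 74]
r3 m[φ1→X11] = [5586, 8886, 6762]
r3 m[φ2→X10] = [7, 2, 3]
r3 m[φ3→X10] = [3, 6, 1]
r3 m[φ4→X10] = [2, 5, 8]
r3 m[φ5→X11] = [6, 8, 9]
r3 m[X3→φ0] = [1, 1, 1]
r3 m[X10→φ0] = [378, 960, 240]
r3 m[X10→φ1] = [546, 780, 384]
r3 m[X10→φ2] = [702, 6240, 1280]
r3 m[X10→φ3] = [1638, 2080, 3840]
r3 m[X10→φ4] = [2457, 2496, 480]
r3 m[X11→φ1] = [6, 8, 9]
r3 m[X11→φ5] = [10, 14, 11]
r4 m[φ0→X3] = [13002, 3156, 5076]
r4 m[φ0→X10] = [13, 13, 16]
r4 m[φ1→X10] = [71, 126, 74]
r4 m[φ1→X11] = [5586, 8886, 6762]
r4 m[φ2→X10] = [7, 2, 3]
r4 m[φ3→X10] = [3, 6, 1]
r4 m[φ4→X10] = [2, 5, 8]
r4 m[φ5→X11] = [6, 8, 9]
r4 m[X3→φ0] = [1, 1, 1]
r4 m[X10→φ0] = [2982, 7560, 1776]
r4 m[X10→φ1] = [546, 780, 384]
r4 m[X10→φ2] = [5538, 49140, 9472]
r4 m[X10→φ3] = [12922, 16380, 28416]
r4 m[X10→φ4] = [19383, 19656, 3552]
r4 m[X11→φ1] = [6, 8, 9]
r4 m[X11→φ5] = [5586, 8886, 6762]
r5 m[φ0→X3] = [101982, 24180, 39300]
r5 m[φ0→X10] = [13, 13, 16]
r5 m[φ1→X10] = [71, 126, 74]
r5 m[φ1→X11] = [5586, 8886, 6762]
r5 m[φ2→X10] = [7, 2, 3]
r5 m[φ3→X10] = [3, 6, 1]
r5 m[φ4→X10] = [2, 5, 8]
r5 m[φ5→X11] = [6, 8, 9]
r5 m[X3→φ0] = [1, 1, 1]
r5 m[X10→φ0] = [2982, 7560, 1776]
r5 m[X10→φ1] = [546, 780, 384]
r5 m[X10→φ2] = [5538, 49140, 9472]
r5 m[X10→φ3] = [12922, 16380, 28416]
r5 m[X10→φ4] = [19383, 19656, 3552]
r5 m[X11→φ1] = [6, 8, 9]
r5 m[X11→φ5] = [5586, 8886, 6762]
r6 m[φ0→X3] = [101982, 24180, 39300]
r6 m[φ0→X10] = [13, 13, 16]
r6 m[φ1→X10] = [71, 126, 74]
r6 m[φ1→X11] = [5586, 8886, 6762]
r6 m[φ2→X10] = [7, 2, 3]
r6 m[φ3→X10] = [3, 6, 1]
r6 m[φ4→X10] = [2, 5, 8]
r6 m[φ5→X11] = [6, 8, 9]
r6 m[X3→φ0] = [1, 1, 1]
r6 m[X10→φ0] = [2982, 7560, 1776]
r6 m[X10→φ1] = [546, 780, 384]
r6 m[X10→φ2] = [5538, 49140, 9472]
r6 m[X10→φ3] = [12922, 16380, 28416]
r6 m[X10→φ4] = [19383, 19656, 3552]
r6 m[X11→φ1] = [6, 8, 9]
r6 m[X11→φ5] = [5586, 8886, 6762]
fixed point reached at round 6
b[X10] = ⊗ incoming = [38766, 98280, 28416]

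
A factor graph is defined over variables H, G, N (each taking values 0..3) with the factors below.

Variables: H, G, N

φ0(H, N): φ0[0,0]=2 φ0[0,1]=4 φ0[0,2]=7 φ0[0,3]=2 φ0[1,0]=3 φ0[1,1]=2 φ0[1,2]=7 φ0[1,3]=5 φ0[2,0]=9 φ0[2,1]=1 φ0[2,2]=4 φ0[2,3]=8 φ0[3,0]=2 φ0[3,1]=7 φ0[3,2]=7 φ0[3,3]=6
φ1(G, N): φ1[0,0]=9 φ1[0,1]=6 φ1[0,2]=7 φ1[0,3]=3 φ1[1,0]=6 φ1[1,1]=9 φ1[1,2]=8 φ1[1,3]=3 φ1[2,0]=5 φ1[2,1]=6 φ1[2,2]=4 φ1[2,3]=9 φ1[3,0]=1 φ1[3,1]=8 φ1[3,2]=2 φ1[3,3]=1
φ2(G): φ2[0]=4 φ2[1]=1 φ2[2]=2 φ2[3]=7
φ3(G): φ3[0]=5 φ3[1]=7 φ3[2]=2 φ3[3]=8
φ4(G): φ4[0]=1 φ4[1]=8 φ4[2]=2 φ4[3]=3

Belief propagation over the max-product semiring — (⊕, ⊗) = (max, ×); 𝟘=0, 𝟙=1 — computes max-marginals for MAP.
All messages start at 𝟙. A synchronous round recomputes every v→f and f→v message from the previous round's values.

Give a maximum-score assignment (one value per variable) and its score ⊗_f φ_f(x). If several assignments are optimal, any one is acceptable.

init: all messages = 𝟙 over 4 values
r1 m[φ0→H] = [7, 7, 9, 7]
r1 m[φ0→N] = [9, 7, 7, 8]
r1 m[φ1→G] = [9, 9, 9, 8]
r1 m[φ1→N] = [9, 9, 8, 9]
r1 m[φ2→G] = [4, 1, 2, 7]
r1 m[φ3→G] = [5, 7, 2, 8]
r1 m[φ4→G] = [1, 8, 2, 3]
r1 m[H→φ0] = [1, 1, 1, 1]
r1 m[G→φ1] = [1, 1, 1, 1]
r1 m[G→φ2] = [1, 1, 1, 1]
r1 m[G→φ3] = [1, 1, 1, 1]
r1 m[G→φ4] = [1, 1, 1, 1]
r1 m[N→φ0] = [1, 1, 1, 1]
r1 m[N→φ1] = [1, 1, 1, 1]
r2 m[φ0→H] = [7, 7, 9, 7]
r2 m[φ0→N] = [9, 7, 7, 8]
r2 m[φ1→G] = [9, 9, 9, 8]
r2 m[φ1→N] = [9, 9, 8, 9]
r2 m[φ2→G] = [4, 1, 2, 7]
r2 m[φ3→G] = [5, 7, 2, 8]
r2 m[φ4→G] = [1, 8, 2, 3]
r2 m[H→φ0] = [1, 1, 1, 1]
r2 m[G→φ1] = [20, 56, 8, 168]
r2 m[G→φ2] = [45, 504, 36, 192]
r2 m[G→φ3] = [36, 72, 36, 168]
r2 m[G→φ4] = [180, 63, 36, 448]
r2 m[N→φ0] = [9, 9, 8, 9]
r2 m[N→φ1] = [9, 7, 7, 8]
r3 m[φ0→H] = [56, 56, 81, 63]
r3 m[φ0→N] = [9, 7, 7, 8]
r3 m[φ1→G] = [81, 63, 72, 56]
r3 m[φ1→N] = [336, 1344, 448, 168]
r3 m[φ2→G] = [4, 1, 2, 7]
r3 m[φ3→G] = [5, 7, 2, 8]
r3 m[φ4→G] = [1, 8, 2, 3]
r3 m[H→φ0] = [1, 1, 1, 1]
r3 m[G→φ1] = [20, 56, 8, 168]
r3 m[G→φ2] = [45, 504, 36, 192]
r3 m[G→φ3] = [36, 72, 36, 168]
r3 m[G→φ4] = [180, 63, 36, 448]
r3 m[N→φ0] = [9, 9, 8, 9]
r3 m[N→φ1] = [9, 7, 7, 8]
r4 m[φ0→H] = [56, 56, 81, 63]
r4 m[φ0→N] = [9, 7, 7, 8]
r4 m[φ1→G] = [81, 63, 72, 56]
r4 m[φ1→N] = [336, 1344, 448, 168]
r4 m[φ2→G] = [4, 1, 2, 7]
r4 m[φ3→G] = [5, 7, 2, 8]
r4 m[φ4→G] = [1, 8, 2, 3]
r4 m[H→φ0] = [1, 1, 1, 1]
r4 m[G→φ1] = [20, 56, 8, 168]
r4 m[G→φ2] = [405, 3528, 288, 1344]
r4 m[G→φ3] = [324, 504, 288, 1176]
r4 m[G→φ4] = [1620, 441, 288, 3136]
r4 m[N→φ0] = [336, 1344, 448, 168]
r4 m[N→φ1] = [9, 7, 7, 8]
r5 m[φ0→H] = [5376, 3136, 3024, 9408]
r5 m[φ0→N] = [9, 7, 7, 8]
r5 m[φ1→G] = [81, 63, 72, 56]
r5 m[φ1→N] = [336, 1344, 448, 168]
r5 m[φ2→G] = [4, 1, 2, 7]
r5 m[φ3→G] = [5, 7, 2, 8]
r5 m[φ4→G] = [1, 8, 2, 3]
r5 m[H→φ0] = [1, 1, 1, 1]
r5 m[G→φ1] = [20, 56, 8, 168]
r5 m[G→φ2] = [405, 3528, 288, 1344]
r5 m[G→φ3] = [324, 504, 288, 1176]
r5 m[G→φ4] = [1620, 441, 288, 3136]
r5 m[N→φ0] = [336, 1344, 448, 168]
r5 m[N→φ1] = [9, 7, 7, 8]
r6 m[φ0→H] = [5376, 3136, 3024, 9408]
r6 m[φ0→N] = [9, 7, 7, 8]
r6 m[φ1→G] = [81, 63, 72, 56]
r6 m[φ1→N] = [336, 1344, 448, 168]
r6 m[φ2→G] = [4, 1, 2, 7]
r6 m[φ3→G] = [5, 7, 2, 8]
r6 m[φ4→G] = [1, 8, 2, 3]
r6 m[H→φ0] = [1, 1, 1, 1]
r6 m[G→φ1] = [20, 56, 8, 168]
r6 m[G→φ2] = [405, 3528, 288, 1344]
r6 m[G→φ3] = [324, 504, 288, 1176]
r6 m[G→φ4] = [1620, 441, 288, 3136]
r6 m[N→φ0] = [336, 1344, 448, 168]
r6 m[N→φ1] = [9, 7, 7, 8]
fixed point reached at round 6
traceback from H: (H=3, G=3, N=1), score=9408

assignment: (H=3, G=3, N=1); score = 9408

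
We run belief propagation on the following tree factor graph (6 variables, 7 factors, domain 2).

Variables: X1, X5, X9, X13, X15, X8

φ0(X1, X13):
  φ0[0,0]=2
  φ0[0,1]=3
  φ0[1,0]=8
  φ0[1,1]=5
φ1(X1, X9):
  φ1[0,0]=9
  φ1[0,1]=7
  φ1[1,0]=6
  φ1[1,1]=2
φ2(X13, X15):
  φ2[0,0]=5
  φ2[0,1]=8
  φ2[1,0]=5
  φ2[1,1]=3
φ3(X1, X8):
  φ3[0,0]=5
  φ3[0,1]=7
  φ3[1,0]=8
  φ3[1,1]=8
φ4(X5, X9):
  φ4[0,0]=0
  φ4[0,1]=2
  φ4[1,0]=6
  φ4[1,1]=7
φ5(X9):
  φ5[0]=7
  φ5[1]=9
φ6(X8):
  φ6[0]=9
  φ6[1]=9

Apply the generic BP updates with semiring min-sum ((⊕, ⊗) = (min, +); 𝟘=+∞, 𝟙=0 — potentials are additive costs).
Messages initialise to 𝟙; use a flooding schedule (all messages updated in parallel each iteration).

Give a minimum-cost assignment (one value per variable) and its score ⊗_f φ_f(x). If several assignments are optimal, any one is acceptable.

init: all messages = 𝟙 over 2 values
r1 m[φ0→X1] = [2, 5]
r1 m[φ0→X13] = [2, 3]
r1 m[φ1→X1] = [7, 2]
r1 m[φ1→X9] = [6, 2]
r1 m[φ2→X13] = [5, 3]
r1 m[φ2→X15] = [5, 3]
r1 m[φ3→X1] = [5, 8]
r1 m[φ3→X8] = [5, 7]
r1 m[φ4→X5] = [0, 6]
r1 m[φ4→X9] = [0, 2]
r1 m[φ5→X9] = [7, 9]
r1 m[φ6→X8] = [9, 9]
r1 m[X1→φ0] = [0, 0]
r1 m[X1→φ1] = [0, 0]
r1 m[X1→φ3] = [0, 0]
r1 m[X5→φ4] = [0, 0]
r1 m[X9→φ1] = [0, 0]
r1 m[X9→φ4] = [0, 0]
r1 m[X9→φ5] = [0, 0]
r1 m[X13→φ0] = [0, 0]
r1 m[X13→φ2] = [0, 0]
r1 m[X15→φ2] = [0, 0]
r1 m[X8→φ3] = [0, 0]
r1 m[X8→φ6] = [0, 0]
r2 m[φ0→X1] = [2, 5]
r2 m[φ0→X13] = [2, 3]
r2 m[φ1→X1] = [7, 2]
r2 m[φ1→X9] = [6, 2]
r2 m[φ2→X13] = [5, 3]
r2 m[φ2→X15] = [5, 3]
r2 m[φ3→X1] = [5, 8]
r2 m[φ3→X8] = [5, 7]
r2 m[φ4→X5] = [0, 6]
r2 m[φ4→X9] = [0, 2]
r2 m[φ5→X9] = [7, 9]
r2 m[φ6→X8] = [9, 9]
r2 m[X1→φ0] = [12, 10]
r2 m[X1→φ1] = [7, 13]
r2 m[X1→φ3] = [9, 7]
r2 m[X5→φ4] = [0, 0]
r2 m[X9→φ1] = [7, 11]
r2 m[X9→φ4] = [13, 11]
r2 m[X9→φ5] = [6, 4]
r2 m[X13→φ0] = [5, 3]
r2 m[X13→φ2] = [2, 3]
r2 m[X15→φ2] = [0, 0]
r2 m[X8→φ3] = [9, 9]
r2 m[X8→φ6] = [5, 7]
r3 m[φ0→X1] = [6, 8]
r3 m[φ0→X13] = [14, 15]
r3 m[φ1→X1] = [16, 13]
r3 m[φ1→X9] = [16, 14]
r3 m[φ2→X13] = [5, 3]
r3 m[φ2→X15] = [7, 6]
r3 m[φ3→X1] = [14, 17]
r3 m[φ3→X8] = [14, 15]
r3 m[φ4→X5] = [13, 18]
r3 m[φ4→X9] = [0, 2]
r3 m[φ5→X9] = [7, 9]
r3 m[φ6→X8] = [9, 9]
r3 m[X1→φ0] = [12, 10]
r3 m[X1→φ1] = [7, 13]
r3 m[X1→φ3] = [9, 7]
r3 m[X5→φ4] = [0, 0]
r3 m[X9→φ1] = [7, 11]
r3 m[X9→φ4] = [13, 11]
r3 m[X9→φ5] = [6, 4]
r3 m[X13→φ0] = [5, 3]
r3 m[X13→φ2] = [2, 3]
r3 m[X15→φ2] = [0, 0]
r3 m[X8→φ3] = [9, 9]
r3 m[X8→φ6] = [5, 7]
r4 m[φ0→X1] = [6, 8]
r4 m[φ0→X13] = [14, 15]
r4 m[φ1→X1] = [16, 13]
r4 m[φ1→X9] = [16, 14]
r4 m[φ2→X13] = [5, 3]
r4 m[φ2→X15] = [7, 6]
r4 m[φ3→X1] = [14, 17]
r4 m[φ3→X8] = [14, 15]
r4 m[φ4→X5] = [13, 18]
r4 m[φ4→X9] = [0, 2]
r4 m[φ5→X9] = [7, 9]
r4 m[φ6→X8] = [9, 9]
r4 m[X1→φ0] = [30, 30]
r4 m[X1→φ1] = [20, 25]
r4 m[X1→φ3] = [22, 21]
r4 m[X5→φ4] = [0, 0]
r4 m[X9→φ1] = [7, 11]
r4 m[X9→φ4] = [23, 23]
r4 m[X9→φ5] = [16, 16]
r4 m[X13→φ0] = [5, 3]
r4 m[X13→φ2] = [14, 15]
r4 m[X15→φ2] = [0, 0]
r4 m[X8→φ3] = [9, 9]
r4 m[X8→φ6] = [14, 15]
r5 m[φ0→X1] = [6, 8]
r5 m[φ0→X13] = [32, 33]
r5 m[φ1→X1] = [16, 13]
r5 m[φ1→X9] = [29, 27]
r5 m[φ2→X13] = [5, 3]
r5 m[φ2→X15] = [19, 18]
r5 m[φ3→X1] = [14, 17]
r5 m[φ3→X8] = [27, 29]
r5 m[φ4→X5] = [23, 29]
r5 m[φ4→X9] = [0, 2]
r5 m[φ5→X9] = [7, 9]
r5 m[φ6→X8] = [9, 9]
r5 m[X1→φ0] = [30, 30]
r5 m[X1→φ1] = [20, 25]
r5 m[X1→φ3] = [22, 21]
r5 m[X5→φ4] = [0, 0]
r5 m[X9→φ1] = [7, 11]
r5 m[X9→φ4] = [23, 23]
r5 m[X9→φ5] = [16, 16]
r5 m[X13→φ0] = [5, 3]
r5 m[X13→φ2] = [14, 15]
r5 m[X15→φ2] = [0, 0]
r5 m[X8→φ3] = [9, 9]
r5 m[X8→φ6] = [14, 15]
r6 m[φ0→X1] = [6, 8]
r6 m[φ0→X13] = [32, 33]
r6 m[φ1→X1] = [16, 13]
r6 m[φ1→X9] = [29, 27]
r6 m[φ2→X13] = [5, 3]
r6 m[φ2→X15] = [19, 18]
r6 m[φ3→X1] = [14, 17]
r6 m[φ3→X8] = [27, 29]
r6 m[φ4→X5] = [23, 29]
r6 m[φ4→X9] = [0, 2]
r6 m[φ5→X9] = [7, 9]
r6 m[φ6→X8] = [9, 9]
r6 m[X1→φ0] = [30, 30]
r6 m[X1→φ1] = [20, 25]
r6 m[X1→φ3] = [22, 21]
r6 m[X5→φ4] = [0, 0]
r6 m[X9→φ1] = [7, 11]
r6 m[X9→φ4] = [36, 36]
r6 m[X9→φ5] = [29, 29]
r6 m[X13→φ0] = [5, 3]
r6 m[X13→φ2] = [32, 33]
r6 m[X15→φ2] = [0, 0]
r6 m[X8→φ3] = [9, 9]
r6 m[X8→φ6] = [27, 29]
r7 m[φ0→X1] = [6, 8]
r7 m[φ0→X13] = [32, 33]
r7 m[φ1→X1] = [16, 13]
r7 m[φ1→X9] = [29, 27]
r7 m[φ2→X13] = [5, 3]
r7 m[φ2→X15] = [37, 36]
r7 m[φ3→X1] = [14, 17]
r7 m[φ3→X8] = [27, 29]
r7 m[φ4→X5] = [36, 42]
r7 m[φ4→X9] = [0, 2]
r7 m[φ5→X9] = [7, 9]
r7 m[φ6→X8] = [9, 9]
r7 m[X1→φ0] = [30, 30]
r7 m[X1→φ1] = [20, 25]
r7 m[X1→φ3] = [22, 21]
r7 m[X5→φ4] = [0, 0]
r7 m[X9→φ1] = [7, 11]
r7 m[X9→φ4] = [36, 36]
r7 m[X9→φ5] = [29, 29]
r7 m[X13→φ0] = [5, 3]
r7 m[X13→φ2] = [32, 33]
r7 m[X15→φ2] = [0, 0]
r7 m[X8→φ3] = [9, 9]
r7 m[X8→φ6] = [27, 29]
r8 m[φ0→X1] = [6, 8]
r8 m[φ0→X13] = [32, 33]
r8 m[φ1→X1] = [16, 13]
r8 m[φ1→X9] = [29, 27]
r8 m[φ2→X13] = [5, 3]
r8 m[φ2→X15] = [37, 36]
r8 m[φ3→X1] = [14, 17]
r8 m[φ3→X8] = [27, 29]
r8 m[φ4→X5] = [36, 42]
r8 m[φ4→X9] = [0, 2]
r8 m[φ5→X9] = [7, 9]
r8 m[φ6→X8] = [9, 9]
r8 m[X1→φ0] = [30, 30]
r8 m[X1→φ1] = [20, 25]
r8 m[X1→φ3] = [22, 21]
r8 m[X5→φ4] = [0, 0]
r8 m[X9→φ1] = [7, 11]
r8 m[X9→φ4] = [36, 36]
r8 m[X9→φ5] = [29, 29]
r8 m[X13→φ0] = [5, 3]
r8 m[X13→φ2] = [32, 33]
r8 m[X15→φ2] = [0, 0]
r8 m[X8→φ3] = [9, 9]
r8 m[X8→φ6] = [27, 29]
fixed point reached at round 8
traceback from X1: (X1=0, X5=0, X9=0, X13=1, X15=1, X8=0), score=36

assignment: (X1=0, X5=0, X9=0, X13=1, X15=1, X8=0); score = 36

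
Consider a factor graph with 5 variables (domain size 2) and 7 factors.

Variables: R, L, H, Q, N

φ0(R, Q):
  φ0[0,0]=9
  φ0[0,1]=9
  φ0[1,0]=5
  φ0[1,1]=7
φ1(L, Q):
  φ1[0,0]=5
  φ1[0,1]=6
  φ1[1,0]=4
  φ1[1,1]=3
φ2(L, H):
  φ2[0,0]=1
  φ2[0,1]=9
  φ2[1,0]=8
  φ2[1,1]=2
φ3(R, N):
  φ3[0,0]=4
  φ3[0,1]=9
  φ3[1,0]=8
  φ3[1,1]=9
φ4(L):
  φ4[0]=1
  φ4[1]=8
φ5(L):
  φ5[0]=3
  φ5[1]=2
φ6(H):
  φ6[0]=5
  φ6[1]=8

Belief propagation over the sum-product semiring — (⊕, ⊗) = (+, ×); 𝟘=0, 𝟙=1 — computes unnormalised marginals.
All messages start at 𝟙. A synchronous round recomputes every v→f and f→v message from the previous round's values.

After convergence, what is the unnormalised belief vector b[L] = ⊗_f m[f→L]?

init: all messages = 𝟙 over 2 values
r1 m[φ0→R] = [18, 12]
r1 m[φ0→Q] = [14, 16]
r1 m[φ1→L] = [11, 7]
r1 m[φ1→Q] = [9, 9]
r1 m[φ2→L] = [10, 10]
r1 m[φ2→H] = [9, 11]
r1 m[φ3→R] = [13, 17]
r1 m[φ3→N] = [12, 18]
r1 m[φ4→L] = [1, 8]
r1 m[φ5→L] = [3, 2]
r1 m[φ6→H] = [5, 8]
r1 m[R→φ0] = [1, 1]
r1 m[R→φ3] = [1, 1]
r1 m[L→φ1] = [1, 1]
r1 m[L→φ2] = [1, 1]
r1 m[L→φ4] = [1, 1]
r1 m[L→φ5] = [1, 1]
r1 m[H→φ2] = [1, 1]
r1 m[H→φ6] = [1, 1]
r1 m[Q→φ0] = [1, 1]
r1 m[Q→φ1] = [1, 1]
r1 m[N→φ3] = [1, 1]
r2 m[φ0→R] = [18, 12]
r2 m[φ0→Q] = [14, 16]
r2 m[φ1→L] = [11, 7]
r2 m[φ1→Q] = [9, 9]
r2 m[φ2→L] = [10, 10]
r2 m[φ2→H] = [9, 11]
r2 m[φ3→R] = [13, 17]
r2 m[φ3→N] = [12, 18]
r2 m[φ4→L] = [1, 8]
r2 m[φ5→L] = [3, 2]
r2 m[φ6→H] = [5, 8]
r2 m[R→φ0] = [13, 17]
r2 m[R→φ3] = [18, 12]
r2 m[L→φ1] = [30, 160]
r2 m[L→φ2] = [33, 112]
r2 m[L→φ4] = [330, 140]
r2 m[L→φ5] = [110, 560]
r2 m[H→φ2] = [5, 8]
r2 m[H→φ6] = [9, 11]
r2 m[Q→φ0] = [9, 9]
r2 m[Q→φ1] = [14, 16]
r2 m[N→φ3] = [1, 1]
r3 m[φ0→R] = [162, 108]
r3 m[φ0→Q] = [202, 236]
r3 m[φ1→L] = [166, 104]
r3 m[φ1→Q] = [790, 660]
r3 m[φ2→L] = [77, 56]
r3 m[φ2→H] = [929, 521]
r3 m[φ3→R] = [13, 17]
r3 m[φ3→N] = [168, 270]
r3 m[φ4→L] = [1, 8]
r3 m[φ5→L] = [3, 2]
r3 m[φ6→H] = [5, 8]
r3 m[R→φ0] = [13, 17]
r3 m[R→φ3] = [18, 12]
r3 m[L→φ1] = [30, 160]
r3 m[L→φ2] = [33, 112]
r3 m[L→φ4] = [330, 140]
r3 m[L→φ5] = [110, 560]
r3 m[H→φ2] = [5, 8]
r3 m[H→φ6] = [9, 11]
r3 m[Q→φ0] = [9, 9]
r3 m[Q→φ1] = [14, 16]
r3 m[N→φ3] = [1, 1]
r4 m[φ0→R] = [162, 108]
r4 m[φ0→Q] = [202, 236]
r4 m[φ1→L] = [166, 104]
r4 m[φ1→Q] = [790, 660]
r4 m[φ2→L] = [77, 56]
r4 m[φ2→H] = [929, 521]
r4 m[φ3→R] = [13, 17]
r4 m[φ3→N] = [168, 270]
r4 m[φ4→L] = [1, 8]
r4 m[φ5→L] = [3, 2]
r4 m[φ6→H] = [5, 8]
r4 m[R→φ0] = [13, 17]
r4 m[R→φ3] = [162, 108]
r4 m[L→φ1] = [231, 896]
r4 m[L→φ2] = [498, 1664]
r4 m[L→φ4] = [38346, 11648]
r4 m[L→φ5] = [12782, 46592]
r4 m[H→φ2] = [5, 8]
r4 m[H→φ6] = [929, 521]
r4 m[Q→φ0] = [790, 660]
r4 m[Q→φ1] = [202, 236]
r4 m[N→φ3] = [1, 1]
r5 m[φ0→R] = [13050, 8570]
r5 m[φ0→Q] = [202, 236]
r5 m[φ1→L] = [2426, 1516]
r5 m[φ1→Q] = [4739, 4074]
r5 m[φ2→L] = [77, 56]
r5 m[φ2→H] = [13810, 7810]
r5 m[φ3→R] = [13, 17]
r5 m[φ3→N] = [1512, 2430]
r5 m[φ4→L] = [1, 8]
r5 m[φ5→L] = [3, 2]
r5 m[φ6→H] = [5, 8]
r5 m[R→φ0] = [13, 17]
r5 m[R→φ3] = [162, 108]
r5 m[L→φ1] = [231, 896]
r5 m[L→φ2] = [498, 1664]
r5 m[L→φ4] = [38346, 11648]
r5 m[L→φ5] = [12782, 46592]
r5 m[H→φ2] = [5, 8]
r5 m[H→φ6] = [929, 521]
r5 m[Q→φ0] = [790, 660]
r5 m[Q→φ1] = [202, 236]
r5 m[N→φ3] = [1, 1]
r6 m[φ0→R] = [13050, 8570]
r6 m[φ0→Q] = [202, 236]
r6 m[φ1→L] = [2426, 1516]
r6 m[φ1→Q] = [4739, 4074]
r6 m[φ2→L] = [77, 56]
r6 m[φ2→H] = [13810, 7810]
r6 m[φ3→R] = [13, 17]
r6 m[φ3→N] = [1512, 2430]
r6 m[φ4→L] = [1, 8]
r6 m[φ5→L] = [3, 2]
r6 m[φ6→H] = [5, 8]
r6 m[R→φ0] = [13, 17]
r6 m[R→φ3] = [13050, 8570]
r6 m[L→φ1] = [231, 896]
r6 m[L→φ2] = [7278, 24256]
r6 m[L→φ4] = [560406, 169792]
r6 m[L→φ5] = [186802, 679168]
r6 m[H→φ2] = [5, 8]
r6 m[H→φ6] = [13810, 7810]
r6 m[Q→φ0] = [4739, 4074]
r6 m[Q→φ1] = [202, 236]
r6 m[N→φ3] = [1, 1]
r7 m[φ0→R] = [79317, 52213]
r7 m[φ0→Q] = [202, 236]
r7 m[φ1→L] = [2426, 1516]
r7 m[φ1→Q] = [4739, 4074]
r7 m[φ2→L] = [77, 56]
r7 m[φ2→H] = [201326, 114014]
r7 m[φ3→R] = [13, 17]
r7 m[φ3→N] = [120760, 194580]
r7 m[φ4→L] = [1, 8]
r7 m[φ5→L] = [3, 2]
r7 m[φ6→H] = [5, 8]
r7 m[R→φ0] = [13, 17]
r7 m[R→φ3] = [13050, 8570]
r7 m[L→φ1] = [231, 896]
r7 m[L→φ2] = [7278, 24256]
r7 m[L→φ4] = [560406, 169792]
r7 m[L→φ5] = [186802, 679168]
r7 m[H→φ2] = [5, 8]
r7 m[H→φ6] = [13810, 7810]
r7 m[Q→φ0] = [4739, 4074]
r7 m[Q→φ1] = [202, 236]
r7 m[N→φ3] = [1, 1]
r8 m[φ0→R] = [79317, 52213]
r8 m[φ0→Q] = [202, 236]
r8 m[φ1→L] = [2426, 1516]
r8 m[φ1→Q] = [4739, 4074]
r8 m[φ2→L] = [77, 56]
r8 m[φ2→H] = [201326, 114014]
r8 m[φ3→R] = [13, 17]
r8 m[φ3→N] = [120760, 194580]
r8 m[φ4→L] = [1, 8]
r8 m[φ5→L] = [3, 2]
r8 m[φ6→H] = [5, 8]
r8 m[R→φ0] = [13, 17]
r8 m[R→φ3] = [79317, 52213]
r8 m[L→φ1] = [231, 896]
r8 m[L→φ2] = [7278, 24256]
r8 m[L→φ4] = [560406, 169792]
r8 m[L→φ5] = [186802, 679168]
r8 m[H→φ2] = [5, 8]
r8 m[H→φ6] = [201326, 114014]
r8 m[Q→φ0] = [4739, 4074]
r8 m[Q→φ1] = [202, 236]
r8 m[N→φ3] = [1, 1]
r9 m[φ0→R] = [79317, 52213]
r9 m[φ0→Q] = [202, 236]
r9 m[φ1→L] = [2426, 1516]
r9 m[φ1→Q] = [4739, 4074]
r9 m[φ2→L] = [77, 56]
r9 m[φ2→H] = [201326, 114014]
r9 m[φ3→R] = [13, 17]
r9 m[φ3→N] = [734972, 1183770]
r9 m[φ4→L] = [1, 8]
r9 m[φ5→L] = [3, 2]
r9 m[φ6→H] = [5, 8]
r9 m[R→φ0] = [13, 17]
r9 m[R→φ3] = [79317, 52213]
r9 m[L→φ1] = [231, 896]
r9 m[L→φ2] = [7278, 24256]
r9 m[L→φ4] = [560406, 169792]
r9 m[L→φ5] = [186802, 679168]
r9 m[H→φ2] = [5, 8]
r9 m[H→φ6] = [201326, 114014]
r9 m[Q→φ0] = [4739, 4074]
r9 m[Q→φ1] = [202, 236]
r9 m[N→φ3] = [1, 1]
r10 m[φ0→R] = [79317, 52213]
r10 m[φ0→Q] = [202, 236]
r10 m[φ1→L] = [2426, 1516]
r10 m[φ1→Q] = [4739, 4074]
r10 m[φ2→L] = [77, 56]
r10 m[φ2→H] = [201326, 114014]
r10 m[φ3→R] = [13, 17]
r10 m[φ3→N] = [734972, 1183770]
r10 m[φ4→L] = [1, 8]
r10 m[φ5→L] = [3, 2]
r10 m[φ6→H] = [5, 8]
r10 m[R→φ0] = [13, 17]
r10 m[R→φ3] = [79317, 52213]
r10 m[L→φ1] = [231, 896]
r10 m[L→φ2] = [7278, 24256]
r10 m[L→φ4] = [560406, 169792]
r10 m[L→φ5] = [186802, 679168]
r10 m[H→φ2] = [5, 8]
r10 m[H→φ6] = [201326, 114014]
r10 m[Q→φ0] = [4739, 4074]
r10 m[Q→φ1] = [202, 236]
r10 m[N→φ3] = [1, 1]
fixed point reached at round 10
b[L] = ⊗ incoming = [560406, 1358336]

b[L] = [560406, 1358336]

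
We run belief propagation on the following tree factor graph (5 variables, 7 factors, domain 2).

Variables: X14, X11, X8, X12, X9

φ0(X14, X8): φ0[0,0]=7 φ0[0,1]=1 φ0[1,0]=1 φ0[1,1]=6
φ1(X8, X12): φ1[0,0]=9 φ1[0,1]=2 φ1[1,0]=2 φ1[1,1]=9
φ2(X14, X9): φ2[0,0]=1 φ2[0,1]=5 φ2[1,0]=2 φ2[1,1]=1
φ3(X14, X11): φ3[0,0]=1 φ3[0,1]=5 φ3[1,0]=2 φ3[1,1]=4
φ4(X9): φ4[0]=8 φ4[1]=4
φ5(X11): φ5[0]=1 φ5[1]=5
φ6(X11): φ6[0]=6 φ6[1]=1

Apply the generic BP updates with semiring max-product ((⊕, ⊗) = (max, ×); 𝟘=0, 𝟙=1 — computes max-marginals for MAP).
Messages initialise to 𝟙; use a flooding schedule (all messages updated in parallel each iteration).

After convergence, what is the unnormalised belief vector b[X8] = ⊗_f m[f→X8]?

init: all messages = 𝟙 over 2 values
r1 m[φ0→X14] = [7, 6]
r1 m[φ0→X8] = [7, 6]
r1 m[φ1→X8] = [9, 9]
r1 m[φ1→X12] = [9, 9]
r1 m[φ2→X14] = [5, 2]
r1 m[φ2→X9] = [2, 5]
r1 m[φ3→X14] = [5, 4]
r1 m[φ3→X11] = [2, 5]
r1 m[φ4→X9] = [8, 4]
r1 m[φ5→X11] = [1, 5]
r1 m[φ6→X11] = [6, 1]
r1 m[X14→φ0] = [1, 1]
r1 m[X14→φ2] = [1, 1]
r1 m[X14→φ3] = [1, 1]
r1 m[X11→φ3] = [1, 1]
r1 m[X11→φ5] = [1, 1]
r1 m[X11→φ6] = [1, 1]
r1 m[X8→φ0] = [1, 1]
r1 m[X8→φ1] = [1, 1]
r1 m[X12→φ1] = [1, 1]
r1 m[X9→φ2] = [1, 1]
r1 m[X9→φ4] = [1, 1]
r2 m[φ0→X14] = [7, 6]
r2 m[φ0→X8] = [7, 6]
r2 m[φ1→X8] = [9, 9]
r2 m[φ1→X12] = [9, 9]
r2 m[φ2→X14] = [5, 2]
r2 m[φ2→X9] = [2, 5]
r2 m[φ3→X14] = [5, 4]
r2 m[φ3→X11] = [2, 5]
r2 m[φ4→X9] = [8, 4]
r2 m[φ5→X11] = [1, 5]
r2 m[φ6→X11] = [6, 1]
r2 m[X14→φ0] = [25, 8]
r2 m[X14→φ2] = [35, 24]
r2 m[X14→φ3] = [35, 12]
r2 m[X11→φ3] = [6, 5]
r2 m[X11→φ5] = [12, 5]
r2 m[X11→φ6] = [2, 25]
r2 m[X8→φ0] = [9, 9]
r2 m[X8→φ1] = [7, 6]
r2 m[X12→φ1] = [1, 1]
r2 m[X9→φ2] = [8, 4]
r2 m[X9→φ4] = [2, 5]
r3 m[φ0→X14] = [63, 54]
r3 m[φ0→X8] = [175, 48]
r3 m[φ1→X8] = [9, 9]
r3 m[φ1→X12] = [63, 54]
r3 m[φ2→X14] = [20, 16]
r3 m[φ2→X9] = [48, 175]
r3 m[φ3→X14] = [25, 20]
r3 m[φ3→X11] = [35, 175]
r3 m[φ4→X9] = [8, 4]
r3 m[φ5→X11] = [1, 5]
r3 m[φ6→X11] = [6, 1]
r3 m[X14→φ0] = [25, 8]
r3 m[X14→φ2] = [35, 24]
r3 m[X14→φ3] = [35, 12]
r3 m[X11→φ3] = [6, 5]
r3 m[X11→φ5] = [12, 5]
r3 m[X11→φ6] = [2, 25]
r3 m[X8→φ0] = [9, 9]
r3 m[X8→φ1] = [7, 6]
r3 m[X12→φ1] = [1, 1]
r3 m[X9→φ2] = [8, 4]
r3 m[X9→φ4] = [2, 5]
r4 m[φ0→X14] = [63, 54]
r4 m[φ0→X8] = [175, 48]
r4 m[φ1→X8] = [9, 9]
r4 m[φ1→X12] = [63, 54]
r4 m[φ2→X14] = [20, 16]
r4 m[φ2→X9] = [48, 175]
r4 m[φ3→X14] = [25, 20]
r4 m[φ3→X11] = [35, 175]
r4 m[φ4→X9] = [8, 4]
r4 m[φ5→X11] = [1, 5]
r4 m[φ6→X11] = [6, 1]
r4 m[X14→φ0] = [500, 320]
r4 m[X14→φ2] = [1575, 1080]
r4 m[X14→φ3] = [1260, 864]
r4 m[X11→φ3] = [6, 5]
r4 m[X11→φ5] = [210, 175]
r4 m[X11→φ6] = [35, 875]
r4 m[X8→φ0] = [9, 9]
r4 m[X8→φ1] = [175, 48]
r4 m[X12→φ1] = [1, 1]
r4 m[X9→φ2] = [8, 4]
r4 m[X9→φ4] = [48, 175]
r5 m[φ0→X14] = [63, 54]
r5 m[φ0→X8] = [3500, 1920]
r5 m[φ1→X8] = [9, 9]
r5 m[φ1→X12] = [1575, 432]
r5 m[φ2→X14] = [20, 16]
r5 m[φ2→X9] = [2160, 7875]
r5 m[φ3→X14] = [25, 20]
r5 m[φ3→X11] = [1728, 6300]
r5 m[φ4→X9] = [8, 4]
r5 m[φ5→X11] = [1, 5]
r5 m[φ6→X11] = [6, 1]
r5 m[X14→φ0] = [500, 320]
r5 m[X14→φ2] = [1575, 1080]
r5 m[X14→φ3] = [1260, 864]
r5 m[X11→φ3] = [6, 5]
r5 m[X11→φ5] = [210, 175]
r5 m[X11→φ6] = [35, 875]
r5 m[X8→φ0] = [9, 9]
r5 m[X8→φ1] = [175, 48]
r5 m[X12→φ1] = [1, 1]
r5 m[X9→φ2] = [8, 4]
r5 m[X9→φ4] = [48, 175]
r6 m[φ0→X14] = [63, 54]
r6 m[φ0→X8] = [3500, 1920]
r6 m[φ1→X8] = [9, 9]
r6 m[φ1→X12] = [1575, 432]
r6 m[φ2→X14] = [20, 16]
r6 m[φ2→X9] = [2160, 7875]
r6 m[φ3→X14] = [25, 20]
r6 m[φ3→X11] = [1728, 6300]
r6 m[φ4→X9] = [8, 4]
r6 m[φ5→X11] = [1, 5]
r6 m[φ6→X11] = [6, 1]
r6 m[X14→φ0] = [500, 320]
r6 m[X14→φ2] = [1575, 1080]
r6 m[X14→φ3] = [1260, 864]
r6 m[X11→φ3] = [6, 5]
r6 m[X11→φ5] = [10368, 6300]
r6 m[X11→φ6] = [1728, 31500]
r6 m[X8→φ0] = [9, 9]
r6 m[X8→φ1] = [3500, 1920]
r6 m[X12→φ1] = [1, 1]
r6 m[X9→φ2] = [8, 4]
r6 m[X9→φ4] = [2160, 7875]
r7 m[φ0→X14] = [63, 54]
r7 m[φ0→X8] = [3500, 1920]
r7 m[φ1→X8] = [9, 9]
r7 m[φ1→X12] = [31500, 17280]
r7 m[φ2→X14] = [20, 16]
r7 m[φ2→X9] = [2160, 7875]
r7 m[φ3→X14] = [25, 20]
r7 m[φ3→X11] = [1728, 6300]
r7 m[φ4→X9] = [8, 4]
r7 m[φ5→X11] = [1, 5]
r7 m[φ6→X11] = [6, 1]
r7 m[X14→φ0] = [500, 320]
r7 m[X14→φ2] = [1575, 1080]
r7 m[X14→φ3] = [1260, 864]
r7 m[X11→φ3] = [6, 5]
r7 m[X11→φ5] = [10368, 6300]
r7 m[X11→φ6] = [1728, 31500]
r7 m[X8→φ0] = [9, 9]
r7 m[X8→φ1] = [3500, 1920]
r7 m[X12→φ1] = [1, 1]
r7 m[X9→φ2] = [8, 4]
r7 m[X9→φ4] = [2160, 7875]
r8 m[φ0→X14] = [63, 54]
r8 m[φ0→X8] = [3500, 1920]
r8 m[φ1→X8] = [9, 9]
r8 m[φ1→X12] = [31500, 17280]
r8 m[φ2→X14] = [20, 16]
r8 m[φ2→X9] = [2160, 7875]
r8 m[φ3→X14] = [25, 20]
r8 m[φ3→X11] = [1728, 6300]
r8 m[φ4→X9] = [8, 4]
r8 m[φ5→X11] = [1, 5]
r8 m[φ6→X11] = [6, 1]
r8 m[X14→φ0] = [500, 320]
r8 m[X14→φ2] = [1575, 1080]
r8 m[X14→φ3] = [1260, 864]
r8 m[X11→φ3] = [6, 5]
r8 m[X11→φ5] = [10368, 6300]
r8 m[X11→φ6] = [1728, 31500]
r8 m[X8→φ0] = [9, 9]
r8 m[X8→φ1] = [3500, 1920]
r8 m[X12→φ1] = [1, 1]
r8 m[X9→φ2] = [8, 4]
r8 m[X9→φ4] = [2160, 7875]
fixed point reached at round 8
b[X8] = ⊗ incoming = [31500, 17280]

b[X8] = [31500, 17280]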